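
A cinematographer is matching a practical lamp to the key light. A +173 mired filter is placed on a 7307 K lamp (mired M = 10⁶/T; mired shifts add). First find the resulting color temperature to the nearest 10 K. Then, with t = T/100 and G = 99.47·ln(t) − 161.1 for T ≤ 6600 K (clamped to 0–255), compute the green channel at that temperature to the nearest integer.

M_in = 10⁶/7307 = 136.86; M_out = 136.86 + (+173) = 309.86.
T_out = 10⁶/309.86 = 3227.3 K → 3230 K; t = 32.3.
G = 99.47·ln 32.3 − 161.1 = 99.47·3.4751 − 161.1 = 184.565.
Rounded: 185.

185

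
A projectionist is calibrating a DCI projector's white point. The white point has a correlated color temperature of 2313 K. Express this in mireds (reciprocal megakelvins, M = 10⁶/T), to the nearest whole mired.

M = 10⁶ / 2313 = 432.339 → 432 mireds.

432 mireds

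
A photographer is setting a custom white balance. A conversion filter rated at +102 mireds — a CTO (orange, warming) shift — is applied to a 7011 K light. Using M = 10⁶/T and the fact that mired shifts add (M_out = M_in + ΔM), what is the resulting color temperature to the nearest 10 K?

4090 K

M_in = 10⁶/7011 = 142.63 mireds.
M_out = 142.63 + (+102) = 244.63 mireds.
T_out = 10⁶/244.63 = 4087.8 K → 4090 K.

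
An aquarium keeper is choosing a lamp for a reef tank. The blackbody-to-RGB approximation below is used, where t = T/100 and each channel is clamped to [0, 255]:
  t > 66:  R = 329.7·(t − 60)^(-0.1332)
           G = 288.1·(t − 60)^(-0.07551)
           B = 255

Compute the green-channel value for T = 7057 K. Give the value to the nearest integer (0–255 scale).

t = 7057/100 = 70.57; the t > 66 branch applies.
G = 288.1·(70.57 − 60)^(-0.07551) = 288.1·10.57^(-0.07551) = 288.1·0.83690 = 241.110.
Rounded: 241.

241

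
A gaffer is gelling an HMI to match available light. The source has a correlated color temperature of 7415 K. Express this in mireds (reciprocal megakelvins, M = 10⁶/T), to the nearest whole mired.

M = 10⁶ / 7415 = 134.862 → 135 mireds.

135 mireds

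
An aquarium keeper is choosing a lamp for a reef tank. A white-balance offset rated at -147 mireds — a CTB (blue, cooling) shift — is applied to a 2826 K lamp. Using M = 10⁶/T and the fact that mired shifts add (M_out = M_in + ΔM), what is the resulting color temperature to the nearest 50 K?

4850 K

M_in = 10⁶/2826 = 353.86 mireds.
M_out = 353.86 + (-147) = 206.86 mireds.
T_out = 10⁶/206.86 = 4834.3 K → 4850 K.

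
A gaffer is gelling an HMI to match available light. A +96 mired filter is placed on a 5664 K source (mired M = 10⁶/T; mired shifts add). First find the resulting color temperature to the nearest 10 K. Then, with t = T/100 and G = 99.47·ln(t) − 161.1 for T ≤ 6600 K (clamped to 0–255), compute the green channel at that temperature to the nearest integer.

197

M_in = 10⁶/5664 = 176.55; M_out = 176.55 + (+96) = 272.55.
T_out = 10⁶/272.55 = 3669.0 K → 3670 K; t = 36.7.
G = 99.47·ln 36.7 − 161.1 = 99.47·3.6028 − 161.1 = 197.268.
Rounded: 197.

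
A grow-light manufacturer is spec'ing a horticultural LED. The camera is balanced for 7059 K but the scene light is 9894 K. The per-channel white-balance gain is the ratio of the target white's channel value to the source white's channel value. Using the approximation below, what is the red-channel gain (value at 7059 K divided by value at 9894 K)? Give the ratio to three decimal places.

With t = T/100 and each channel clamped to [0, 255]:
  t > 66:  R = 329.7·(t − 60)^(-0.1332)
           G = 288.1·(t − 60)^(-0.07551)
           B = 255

1.189

At 9894 K (t = 98.94):
  R = 329.7·(98.94 − 60)^(-0.1332) = 329.7·38.94^(-0.1332) = 329.7·0.61399 = 202.432.
At 7059 K (t = 70.59):
  R = 329.7·(70.59 − 60)^(-0.1332) = 329.7·10.59^(-0.1332) = 329.7·0.73027 = 240.770.
Gain = 240.770 / 202.432 = 1.1894 → 1.189.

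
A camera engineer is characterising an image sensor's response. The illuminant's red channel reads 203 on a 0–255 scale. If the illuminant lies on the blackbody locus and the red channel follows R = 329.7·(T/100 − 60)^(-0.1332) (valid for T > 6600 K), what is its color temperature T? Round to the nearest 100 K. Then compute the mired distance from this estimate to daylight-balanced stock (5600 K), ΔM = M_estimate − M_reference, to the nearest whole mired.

-77 mireds

(t − 60)^(-0.1332) = 203/329.7 = 0.61571.
t − 60 = 0.61571^(1/-0.1332) = 0.61571^(-7.508) = 38.129, so t = 98.129.
T = 100·t = 9813 K → 9800 K to the nearest 100 K.
M_estimate = 10⁶/9800 = 102.04; M_reference = 10⁶/5600 = 178.57.
ΔM = 102.04 − 178.57 = -76.53 → -77 mireds.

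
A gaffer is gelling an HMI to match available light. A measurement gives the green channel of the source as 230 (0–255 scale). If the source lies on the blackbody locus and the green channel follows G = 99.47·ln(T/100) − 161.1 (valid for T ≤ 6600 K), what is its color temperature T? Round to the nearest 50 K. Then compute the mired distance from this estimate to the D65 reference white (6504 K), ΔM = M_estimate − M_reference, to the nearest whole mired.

ln t = (230 + 161.1) / 99.47 = 3.9318.
t = e^3.9318 = 51.001.
T = 100·t = 5100 K → 5100 K to the nearest 50 K.
M_estimate = 10⁶/5100 = 196.08; M_reference = 10⁶/6504 = 153.75.
ΔM = 196.08 − 153.75 = 42.33 → +42 mireds.

+42 mireds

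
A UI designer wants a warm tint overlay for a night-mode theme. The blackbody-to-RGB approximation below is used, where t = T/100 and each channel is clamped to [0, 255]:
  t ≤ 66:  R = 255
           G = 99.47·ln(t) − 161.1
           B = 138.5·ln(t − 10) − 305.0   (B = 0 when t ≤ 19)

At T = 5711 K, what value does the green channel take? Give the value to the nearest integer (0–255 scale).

241

t = 5711/100 = 57.11; the t ≤ 66 branch applies.
G = 99.47·ln 57.11 − 161.1 = 99.47·4.0450 − 161.1 = 241.254.
Rounded: 241.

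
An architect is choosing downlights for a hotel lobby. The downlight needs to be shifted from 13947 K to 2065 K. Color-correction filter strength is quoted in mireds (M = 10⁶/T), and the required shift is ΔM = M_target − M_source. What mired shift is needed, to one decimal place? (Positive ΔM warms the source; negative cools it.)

+412.6 mireds

M_source = 10⁶/13947 = 71.700; M_target = 10⁶/2065 = 484.262.
ΔM = 484.262 − 71.700 = 412.561 → +412.6 mireds, a warming shift.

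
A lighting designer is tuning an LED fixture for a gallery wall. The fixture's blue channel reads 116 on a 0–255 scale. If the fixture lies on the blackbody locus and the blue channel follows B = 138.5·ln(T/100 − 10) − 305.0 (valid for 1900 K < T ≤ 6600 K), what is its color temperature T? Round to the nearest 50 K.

ln(t − 10) = (116 + 305.0) / 138.5 = 3.0397.
t − 10 = e^3.0397 = 20.899, so t = 30.899.
T = 100·t = 3090 K → 3100 K to the nearest 50 K.

3100 K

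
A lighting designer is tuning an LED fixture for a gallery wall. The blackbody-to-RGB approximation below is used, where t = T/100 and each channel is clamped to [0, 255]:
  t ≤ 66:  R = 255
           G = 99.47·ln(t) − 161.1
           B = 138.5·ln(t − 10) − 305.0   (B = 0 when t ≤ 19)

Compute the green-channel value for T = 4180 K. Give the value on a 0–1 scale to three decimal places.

0.824

t = 4180/100 = 41.8; the t ≤ 66 branch applies.
G = 99.47·ln 41.8 − 161.1 = 99.47·3.7329 − 161.1 = 210.211.
On a 0–1 scale: 210.211/255 = 0.8244 → 0.824.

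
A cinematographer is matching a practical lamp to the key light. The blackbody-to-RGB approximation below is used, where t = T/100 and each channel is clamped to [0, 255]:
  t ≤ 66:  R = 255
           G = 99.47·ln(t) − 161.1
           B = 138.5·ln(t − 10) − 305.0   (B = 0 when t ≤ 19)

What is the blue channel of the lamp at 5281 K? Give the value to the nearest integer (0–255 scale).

t = 5281/100 = 52.81; the t ≤ 66 branch applies.
B = 138.5·ln(52.81 − 10) − 305.0 = 138.5·ln 42.81 − 305.0 = 138.5·3.7568 − 305.0 = 215.313.
Rounded: 215.

215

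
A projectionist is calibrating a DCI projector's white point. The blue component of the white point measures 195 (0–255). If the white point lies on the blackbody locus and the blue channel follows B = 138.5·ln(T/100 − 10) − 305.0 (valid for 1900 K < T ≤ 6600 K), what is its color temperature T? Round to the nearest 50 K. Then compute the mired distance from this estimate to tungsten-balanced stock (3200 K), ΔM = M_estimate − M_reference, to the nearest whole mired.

ln(t − 10) = (195 + 305.0) / 138.5 = 3.6101.
t − 10 = e^3.6101 = 36.970, so t = 46.970.
T = 100·t = 4697 K → 4700 K to the nearest 50 K.
M_estimate = 10⁶/4700 = 212.77; M_reference = 10⁶/3200 = 312.50.
ΔM = 212.77 − 312.50 = -99.73 → -100 mireds.

-100 mireds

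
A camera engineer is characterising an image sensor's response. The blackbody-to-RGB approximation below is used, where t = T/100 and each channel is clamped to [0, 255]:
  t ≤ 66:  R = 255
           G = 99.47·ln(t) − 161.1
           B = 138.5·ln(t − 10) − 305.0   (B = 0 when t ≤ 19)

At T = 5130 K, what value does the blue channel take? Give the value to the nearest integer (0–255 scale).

210

t = 5130/100 = 51.3; the t ≤ 66 branch applies.
B = 138.5·ln(51.3 − 10) − 305.0 = 138.5·ln 41.3 − 305.0 = 138.5·3.7209 − 305.0 = 210.339.
Rounded: 210.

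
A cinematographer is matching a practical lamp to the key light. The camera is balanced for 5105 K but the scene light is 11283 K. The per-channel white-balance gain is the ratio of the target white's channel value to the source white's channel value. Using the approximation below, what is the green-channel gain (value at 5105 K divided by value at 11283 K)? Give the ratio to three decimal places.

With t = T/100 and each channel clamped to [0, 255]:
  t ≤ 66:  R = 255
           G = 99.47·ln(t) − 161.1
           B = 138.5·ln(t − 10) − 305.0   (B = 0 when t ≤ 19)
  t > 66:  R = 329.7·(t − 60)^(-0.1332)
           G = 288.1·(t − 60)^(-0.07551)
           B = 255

At 11283 K (t = 112.83):
  G = 288.1·(112.83 − 60)^(-0.07551) = 288.1·52.83^(-0.07551) = 288.1·0.74115 = 213.525.
At 5105 K (t = 51.05):
  G = 99.47·ln 51.05 − 161.1 = 99.47·3.9328 − 161.1 = 230.096.
Gain = 230.096 / 213.525 = 1.0776 → 1.078.

1.078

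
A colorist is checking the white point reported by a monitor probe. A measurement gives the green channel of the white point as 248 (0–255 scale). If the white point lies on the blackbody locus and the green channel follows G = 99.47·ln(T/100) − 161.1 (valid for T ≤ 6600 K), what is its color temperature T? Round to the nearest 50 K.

ln t = (248 + 161.1) / 99.47 = 4.1128.
t = e^4.1128 = 61.117.
T = 100·t = 6112 K → 6100 K to the nearest 50 K.

6100 K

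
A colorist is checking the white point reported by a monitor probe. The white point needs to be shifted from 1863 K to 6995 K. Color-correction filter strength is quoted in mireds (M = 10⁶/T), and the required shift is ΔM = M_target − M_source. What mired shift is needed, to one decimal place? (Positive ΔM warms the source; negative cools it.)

M_source = 10⁶/1863 = 536.769; M_target = 10⁶/6995 = 142.959.
ΔM = 142.959 − 536.769 = -393.809 → -393.8 mireds, a cooling shift.

-393.8 mireds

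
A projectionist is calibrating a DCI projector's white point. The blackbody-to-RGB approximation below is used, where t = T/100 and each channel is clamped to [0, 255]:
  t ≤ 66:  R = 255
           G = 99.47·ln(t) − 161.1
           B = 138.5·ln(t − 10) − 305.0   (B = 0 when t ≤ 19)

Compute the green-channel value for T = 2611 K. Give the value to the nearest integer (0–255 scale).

t = 2611/100 = 26.11; the t ≤ 66 branch applies.
G = 99.47·ln 26.11 − 161.1 = 99.47·3.2623 − 161.1 = 163.403.
Rounded: 163.

163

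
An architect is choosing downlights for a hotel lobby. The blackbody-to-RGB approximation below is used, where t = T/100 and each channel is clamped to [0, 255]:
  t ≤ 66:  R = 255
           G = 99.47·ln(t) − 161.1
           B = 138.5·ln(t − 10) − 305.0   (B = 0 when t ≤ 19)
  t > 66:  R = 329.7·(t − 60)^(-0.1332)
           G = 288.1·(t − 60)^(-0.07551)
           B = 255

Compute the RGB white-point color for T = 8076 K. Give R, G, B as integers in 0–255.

R=220, G=229, B=255

t = 8076/100 = 80.76; the t > 66 branch applies.
R = 329.7·(80.76 − 60)^(-0.1332) = 329.7·20.76^(-0.1332) = 329.7·0.66764 = 220.122.
G = 288.1·(80.76 − 60)^(-0.07551) = 288.1·20.76^(-0.07551) = 288.1·0.79531 = 229.129.
B = 255 by definition for t > 66.
Rounded: (220, 229, 255).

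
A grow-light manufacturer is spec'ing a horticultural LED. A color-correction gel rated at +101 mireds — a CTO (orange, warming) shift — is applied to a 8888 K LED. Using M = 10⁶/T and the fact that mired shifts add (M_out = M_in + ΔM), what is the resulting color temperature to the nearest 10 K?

M_in = 10⁶/8888 = 112.51 mireds.
M_out = 112.51 + (+101) = 213.51 mireds.
T_out = 10⁶/213.51 = 4683.6 K → 4680 K.

4680 K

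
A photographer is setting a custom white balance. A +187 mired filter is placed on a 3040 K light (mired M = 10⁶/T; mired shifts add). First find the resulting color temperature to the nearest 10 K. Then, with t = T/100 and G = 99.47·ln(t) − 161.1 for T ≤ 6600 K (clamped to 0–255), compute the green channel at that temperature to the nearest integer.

M_in = 10⁶/3040 = 328.95; M_out = 328.95 + (+187) = 515.95.
T_out = 10⁶/515.95 = 1938.2 K → 1940 K; t = 19.4.
G = 99.47·ln 19.4 − 161.1 = 99.47·2.9653 − 161.1 = 133.856.
Rounded: 134.

134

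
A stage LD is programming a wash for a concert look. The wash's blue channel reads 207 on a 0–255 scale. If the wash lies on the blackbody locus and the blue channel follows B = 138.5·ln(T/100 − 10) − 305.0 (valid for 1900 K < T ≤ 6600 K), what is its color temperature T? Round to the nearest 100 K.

ln(t − 10) = (207 + 305.0) / 138.5 = 3.6968.
t − 10 = e^3.6968 = 40.316, so t = 50.316.
T = 100·t = 5032 K → 5000 K to the nearest 100 K.

5000 K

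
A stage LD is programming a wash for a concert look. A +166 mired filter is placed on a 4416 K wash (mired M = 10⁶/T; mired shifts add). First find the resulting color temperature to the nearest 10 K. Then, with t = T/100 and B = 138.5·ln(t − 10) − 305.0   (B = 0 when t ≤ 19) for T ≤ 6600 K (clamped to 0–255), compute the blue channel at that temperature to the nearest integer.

M_in = 10⁶/4416 = 226.45; M_out = 226.45 + (+166) = 392.45.
T_out = 10⁶/392.45 = 2548.1 K → 2550 K; t = 25.5.
B = 138.5·ln(25.5 − 10) − 305.0 = 138.5·ln 15.5 − 305.0 = 138.5·2.7408 − 305.0 = 74.606.
Rounded: 75.

75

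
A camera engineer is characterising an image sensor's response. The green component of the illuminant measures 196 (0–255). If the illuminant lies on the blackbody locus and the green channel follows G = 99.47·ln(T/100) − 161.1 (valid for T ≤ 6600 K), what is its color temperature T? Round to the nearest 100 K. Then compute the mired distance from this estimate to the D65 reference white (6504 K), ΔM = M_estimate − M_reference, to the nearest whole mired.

+124 mireds

ln t = (196 + 161.1) / 99.47 = 3.5900.
t = e^3.5900 = 36.235.
T = 100·t = 3624 K → 3600 K to the nearest 100 K.
M_estimate = 10⁶/3600 = 277.78; M_reference = 10⁶/6504 = 153.75.
ΔM = 277.78 − 153.75 = 124.03 → +124 mireds.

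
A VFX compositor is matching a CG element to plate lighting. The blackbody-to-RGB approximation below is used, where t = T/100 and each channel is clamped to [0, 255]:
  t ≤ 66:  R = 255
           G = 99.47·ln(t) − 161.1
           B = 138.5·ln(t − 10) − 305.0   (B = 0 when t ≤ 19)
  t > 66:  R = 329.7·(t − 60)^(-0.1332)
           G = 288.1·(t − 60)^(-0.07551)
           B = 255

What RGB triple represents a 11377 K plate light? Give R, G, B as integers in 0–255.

R=194, G=213, B=255

t = 11377/100 = 113.77; the t > 66 branch applies.
R = 329.7·(113.77 − 60)^(-0.1332) = 329.7·53.77^(-0.1332) = 329.7·0.58816 = 193.915.
G = 288.1·(113.77 − 60)^(-0.07551) = 288.1·53.77^(-0.07551) = 288.1·0.74016 = 213.241.
B = 255 by definition for t > 66.
Rounded: (194, 213, 255).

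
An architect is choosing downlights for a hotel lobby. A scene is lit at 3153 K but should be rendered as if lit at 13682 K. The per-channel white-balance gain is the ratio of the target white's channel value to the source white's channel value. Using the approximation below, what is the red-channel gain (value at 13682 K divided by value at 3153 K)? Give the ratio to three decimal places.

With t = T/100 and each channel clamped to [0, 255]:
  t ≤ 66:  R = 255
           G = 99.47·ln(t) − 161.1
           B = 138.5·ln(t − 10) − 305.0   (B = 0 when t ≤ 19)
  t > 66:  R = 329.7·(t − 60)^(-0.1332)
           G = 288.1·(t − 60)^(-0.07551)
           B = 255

At 3153 K (t = 31.53):
  R = 255 by definition for t ≤ 66.
At 13682 K (t = 136.82):
  R = 329.7·(136.82 − 60)^(-0.1332) = 329.7·76.82^(-0.1332) = 329.7·0.56086 = 184.916.
Gain = 184.916 / 255.000 = 0.7252 → 0.725.

0.725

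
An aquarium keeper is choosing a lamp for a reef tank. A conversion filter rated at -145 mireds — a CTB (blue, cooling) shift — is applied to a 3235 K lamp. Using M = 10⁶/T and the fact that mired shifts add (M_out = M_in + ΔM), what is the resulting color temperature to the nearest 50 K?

M_in = 10⁶/3235 = 309.12 mireds.
M_out = 309.12 + (-145) = 164.12 mireds.
T_out = 10⁶/164.12 = 6093.1 K → 6100 K.

6100 K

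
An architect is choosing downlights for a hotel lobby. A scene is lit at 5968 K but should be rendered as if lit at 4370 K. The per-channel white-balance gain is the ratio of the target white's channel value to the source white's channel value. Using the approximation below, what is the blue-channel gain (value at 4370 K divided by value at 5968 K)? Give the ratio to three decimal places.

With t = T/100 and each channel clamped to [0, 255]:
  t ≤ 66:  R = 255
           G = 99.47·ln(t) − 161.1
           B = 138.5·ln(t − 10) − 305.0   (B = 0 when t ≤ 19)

At 5968 K (t = 59.68):
  B = 138.5·ln(59.68 − 10) − 305.0 = 138.5·ln 49.68 − 305.0 = 138.5·3.9056 − 305.0 = 235.926.
At 4370 K (t = 43.7):
  B = 138.5·ln(43.7 − 10) − 305.0 = 138.5·ln 33.7 − 305.0 = 138.5·3.5175 − 305.0 = 182.173.
Gain = 182.173 / 235.926 = 0.7722 → 0.772.

0.772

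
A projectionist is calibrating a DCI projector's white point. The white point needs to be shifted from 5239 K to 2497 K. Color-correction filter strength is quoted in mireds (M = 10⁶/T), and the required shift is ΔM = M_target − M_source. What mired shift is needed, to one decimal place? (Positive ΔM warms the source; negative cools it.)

+209.6 mireds

M_source = 10⁶/5239 = 190.876; M_target = 10⁶/2497 = 400.481.
ΔM = 400.481 − 190.876 = 209.604 → +209.6 mireds, a warming shift.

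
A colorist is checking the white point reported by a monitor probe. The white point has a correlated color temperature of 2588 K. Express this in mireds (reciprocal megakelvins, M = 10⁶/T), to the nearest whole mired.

386 mireds

M = 10⁶ / 2588 = 386.399 → 386 mireds.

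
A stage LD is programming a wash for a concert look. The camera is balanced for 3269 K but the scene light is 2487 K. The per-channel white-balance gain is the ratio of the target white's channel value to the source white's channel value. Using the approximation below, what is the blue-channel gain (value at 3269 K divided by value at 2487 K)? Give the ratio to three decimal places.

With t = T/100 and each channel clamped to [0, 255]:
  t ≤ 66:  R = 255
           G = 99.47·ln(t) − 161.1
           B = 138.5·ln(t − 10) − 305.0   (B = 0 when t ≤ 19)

At 2487 K (t = 24.87):
  B = 138.5·ln(24.87 − 10) − 305.0 = 138.5·ln 14.87 − 305.0 = 138.5·2.6993 − 305.0 = 68.859.
At 3269 K (t = 32.69):
  B = 138.5·ln(32.69 − 10) − 305.0 = 138.5·ln 22.69 − 305.0 = 138.5·3.1219 − 305.0 = 127.387.
Gain = 127.387 / 68.859 = 1.8500 → 1.850.

1.850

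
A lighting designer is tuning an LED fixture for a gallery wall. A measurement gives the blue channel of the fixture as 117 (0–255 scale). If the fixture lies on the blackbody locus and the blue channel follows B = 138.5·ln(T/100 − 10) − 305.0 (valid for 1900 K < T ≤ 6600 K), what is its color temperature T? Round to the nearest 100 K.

3100 K

ln(t − 10) = (117 + 305.0) / 138.5 = 3.0469.
t − 10 = e^3.0469 = 21.051, so t = 31.051.
T = 100·t = 3105 K → 3100 K to the nearest 100 K.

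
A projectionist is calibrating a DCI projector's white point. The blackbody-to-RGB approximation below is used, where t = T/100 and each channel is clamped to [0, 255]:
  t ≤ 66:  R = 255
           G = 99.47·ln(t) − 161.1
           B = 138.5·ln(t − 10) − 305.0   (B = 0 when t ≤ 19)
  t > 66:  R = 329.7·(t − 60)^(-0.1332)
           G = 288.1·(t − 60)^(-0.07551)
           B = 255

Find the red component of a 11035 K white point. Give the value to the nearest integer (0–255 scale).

t = 11035/100 = 110.35; the t > 66 branch applies.
R = 329.7·(110.35 − 60)^(-0.1332) = 329.7·50.35^(-0.1332) = 329.7·0.59333 = 195.620.
Rounded: 196.

196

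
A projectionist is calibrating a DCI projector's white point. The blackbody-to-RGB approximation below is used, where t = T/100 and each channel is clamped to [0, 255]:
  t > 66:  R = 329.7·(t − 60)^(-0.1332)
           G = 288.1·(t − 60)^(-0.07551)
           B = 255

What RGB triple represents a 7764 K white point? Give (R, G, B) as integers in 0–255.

t = 7764/100 = 77.64; the t > 66 branch applies.
R = 329.7·(77.64 − 60)^(-0.1332) = 329.7·17.64^(-0.1332) = 329.7·0.68229 = 224.950.
G = 288.1·(77.64 − 60)^(-0.07551) = 288.1·17.64^(-0.07551) = 288.1·0.80515 = 231.964.
B = 255 by definition for t > 66.
Rounded: (225, 232, 255).

(225, 232, 255)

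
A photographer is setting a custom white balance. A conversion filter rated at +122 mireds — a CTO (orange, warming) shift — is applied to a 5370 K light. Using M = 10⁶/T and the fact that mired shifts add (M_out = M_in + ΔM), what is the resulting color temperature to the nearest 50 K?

3250 K

M_in = 10⁶/5370 = 186.22 mireds.
M_out = 186.22 + (+122) = 308.22 mireds.
T_out = 10⁶/308.22 = 3244.4 K → 3250 K.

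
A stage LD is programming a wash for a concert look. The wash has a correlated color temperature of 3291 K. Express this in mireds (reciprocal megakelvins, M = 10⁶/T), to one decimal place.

M = 10⁶ / 3291 = 303.859 → 303.9 mireds.

303.9 mireds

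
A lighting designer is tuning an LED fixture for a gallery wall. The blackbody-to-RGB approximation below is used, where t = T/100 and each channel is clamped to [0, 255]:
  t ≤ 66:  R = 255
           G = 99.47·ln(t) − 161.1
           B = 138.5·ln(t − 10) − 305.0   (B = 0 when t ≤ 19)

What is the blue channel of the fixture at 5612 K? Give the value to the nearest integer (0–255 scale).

t = 5612/100 = 56.12; the t ≤ 66 branch applies.
B = 138.5·ln(56.12 − 10) − 305.0 = 138.5·ln 46.12 − 305.0 = 138.5·3.8312 − 305.0 = 225.628.
Rounded: 226.

226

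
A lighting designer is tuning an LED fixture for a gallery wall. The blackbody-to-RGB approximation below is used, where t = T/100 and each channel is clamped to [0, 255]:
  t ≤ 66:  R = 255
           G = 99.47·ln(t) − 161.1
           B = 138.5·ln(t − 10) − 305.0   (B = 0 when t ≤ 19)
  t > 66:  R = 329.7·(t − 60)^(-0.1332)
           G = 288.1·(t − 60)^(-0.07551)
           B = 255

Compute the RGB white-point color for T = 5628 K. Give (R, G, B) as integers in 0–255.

t = 5628/100 = 56.28; the t ≤ 66 branch applies.
R = 255 by definition for t ≤ 66.
G = 99.47·ln 56.28 − 161.1 = 99.47·4.0303 − 161.1 = 239.798.
B = 138.5·ln(56.28 − 10) − 305.0 = 138.5·ln 46.28 − 305.0 = 138.5·3.8347 − 305.0 = 226.107.
Rounded: (255, 240, 226).

(255, 240, 226)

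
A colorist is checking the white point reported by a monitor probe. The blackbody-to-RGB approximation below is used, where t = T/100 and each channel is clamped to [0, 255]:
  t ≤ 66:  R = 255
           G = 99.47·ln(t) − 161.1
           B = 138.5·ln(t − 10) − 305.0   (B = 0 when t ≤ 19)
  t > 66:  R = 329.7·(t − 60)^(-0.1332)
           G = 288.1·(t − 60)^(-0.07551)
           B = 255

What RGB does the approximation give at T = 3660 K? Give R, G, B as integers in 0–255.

t = 3660/100 = 36.6; the t ≤ 66 branch applies.
R = 255 by definition for t ≤ 66.
G = 99.47·ln 36.6 − 161.1 = 99.47·3.6000 − 161.1 = 196.997.
B = 138.5·ln(36.6 − 10) − 305.0 = 138.5·ln 26.6 − 305.0 = 138.5·3.2809 − 305.0 = 149.406.
Rounded: (255, 197, 149).

R=255, G=197, B=149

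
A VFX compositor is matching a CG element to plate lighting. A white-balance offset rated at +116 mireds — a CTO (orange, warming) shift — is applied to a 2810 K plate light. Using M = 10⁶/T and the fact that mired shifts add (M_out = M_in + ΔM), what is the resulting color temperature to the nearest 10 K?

2120 K

M_in = 10⁶/2810 = 355.87 mireds.
M_out = 355.87 + (+116) = 471.87 mireds.
T_out = 10⁶/471.87 = 2119.2 K → 2120 K.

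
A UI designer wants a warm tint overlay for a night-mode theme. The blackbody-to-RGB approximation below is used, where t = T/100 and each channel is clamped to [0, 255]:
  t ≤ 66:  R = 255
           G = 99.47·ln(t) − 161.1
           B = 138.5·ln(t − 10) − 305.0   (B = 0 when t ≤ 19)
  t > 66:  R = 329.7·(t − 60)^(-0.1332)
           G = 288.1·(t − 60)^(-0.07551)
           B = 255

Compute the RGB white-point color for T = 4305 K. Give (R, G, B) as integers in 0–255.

t = 4305/100 = 43.05; the t ≤ 66 branch applies.
R = 255 by definition for t ≤ 66.
G = 99.47·ln 43.05 − 161.1 = 99.47·3.7624 − 161.1 = 213.142.
B = 138.5·ln(43.05 − 10) − 305.0 = 138.5·ln 33.05 − 305.0 = 138.5·3.4980 − 305.0 = 179.476.
Rounded: (255, 213, 179).

(255, 213, 179)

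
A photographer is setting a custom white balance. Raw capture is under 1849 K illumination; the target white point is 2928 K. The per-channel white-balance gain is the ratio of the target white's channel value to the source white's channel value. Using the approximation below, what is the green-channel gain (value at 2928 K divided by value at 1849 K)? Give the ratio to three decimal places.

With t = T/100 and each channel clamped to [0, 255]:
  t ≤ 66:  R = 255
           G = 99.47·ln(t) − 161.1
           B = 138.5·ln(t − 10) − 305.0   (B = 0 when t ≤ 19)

At 1849 K (t = 18.49):
  G = 99.47·ln 18.49 − 161.1 = 99.47·2.9172 − 161.1 = 129.077.
At 2928 K (t = 29.28):
  G = 99.47·ln 29.28 − 161.1 = 99.47·3.3769 − 161.1 = 174.801.
Gain = 174.801 / 129.077 = 1.3542 → 1.354.

1.354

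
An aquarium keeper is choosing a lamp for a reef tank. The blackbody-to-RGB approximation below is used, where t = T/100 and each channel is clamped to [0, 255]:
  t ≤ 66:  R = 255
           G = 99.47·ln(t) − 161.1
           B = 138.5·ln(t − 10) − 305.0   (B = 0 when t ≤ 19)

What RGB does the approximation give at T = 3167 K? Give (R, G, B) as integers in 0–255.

t = 3167/100 = 31.67; the t ≤ 66 branch applies.
R = 255 by definition for t ≤ 66.
G = 99.47·ln 31.67 − 161.1 = 99.47·3.4554 − 161.1 = 182.606.
B = 138.5·ln(31.67 − 10) − 305.0 = 138.5·ln 21.67 − 305.0 = 138.5·3.0759 − 305.0 = 121.016.
Rounded: (255, 183, 121).

(255, 183, 121)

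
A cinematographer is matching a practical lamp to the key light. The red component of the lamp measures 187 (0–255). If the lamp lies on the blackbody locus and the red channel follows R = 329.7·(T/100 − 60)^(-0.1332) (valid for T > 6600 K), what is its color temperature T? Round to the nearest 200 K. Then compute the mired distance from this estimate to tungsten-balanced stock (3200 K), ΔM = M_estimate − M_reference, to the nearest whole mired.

-236 mireds

(t − 60)^(-0.1332) = 187/329.7 = 0.56718.
t − 60 = 0.56718^(1/-0.1332) = 0.56718^(-7.508) = 70.620, so t = 130.620.
T = 100·t = 13062 K → 13000 K to the nearest 200 K.
M_estimate = 10⁶/13000 = 76.92; M_reference = 10⁶/3200 = 312.50.
ΔM = 76.92 − 312.50 = -235.58 → -236 mireds.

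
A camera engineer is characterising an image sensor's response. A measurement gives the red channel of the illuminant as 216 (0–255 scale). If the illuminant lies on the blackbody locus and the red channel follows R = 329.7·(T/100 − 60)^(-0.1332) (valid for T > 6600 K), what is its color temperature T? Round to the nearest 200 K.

(t − 60)^(-0.1332) = 216/329.7 = 0.65514.
t − 60 = 0.65514^(1/-0.1332) = 0.65514^(-7.508) = 23.926, so t = 83.926.
T = 100·t = 8393 K → 8400 K to the nearest 200 K.

8400 K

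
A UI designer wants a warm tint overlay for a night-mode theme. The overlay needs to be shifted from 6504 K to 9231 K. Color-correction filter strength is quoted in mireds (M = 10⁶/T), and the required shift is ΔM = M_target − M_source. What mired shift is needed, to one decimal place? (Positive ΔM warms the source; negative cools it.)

-45.4 mireds

M_source = 10⁶/6504 = 153.752; M_target = 10⁶/9231 = 108.331.
ΔM = 108.331 − 153.752 = -45.421 → -45.4 mireds, a cooling shift.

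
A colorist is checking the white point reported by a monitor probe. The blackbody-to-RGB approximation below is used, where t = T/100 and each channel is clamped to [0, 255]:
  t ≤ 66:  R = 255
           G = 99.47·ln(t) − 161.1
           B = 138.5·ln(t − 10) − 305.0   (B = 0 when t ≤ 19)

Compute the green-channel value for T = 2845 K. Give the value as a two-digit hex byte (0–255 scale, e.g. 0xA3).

0xAC

t = 2845/100 = 28.45; the t ≤ 66 branch applies.
G = 99.47·ln 28.45 − 161.1 = 99.47·3.3481 − 161.1 = 171.940.
Rounded: 172; in hex, 0xAC.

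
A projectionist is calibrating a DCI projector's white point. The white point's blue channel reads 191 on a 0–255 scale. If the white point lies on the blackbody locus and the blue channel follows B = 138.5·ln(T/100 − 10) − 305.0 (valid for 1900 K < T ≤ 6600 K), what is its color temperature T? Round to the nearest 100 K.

4600 K

ln(t − 10) = (191 + 305.0) / 138.5 = 3.5812.
t − 10 = e^3.5812 = 35.918, so t = 45.918.
T = 100·t = 4592 K → 4600 K to the nearest 100 K.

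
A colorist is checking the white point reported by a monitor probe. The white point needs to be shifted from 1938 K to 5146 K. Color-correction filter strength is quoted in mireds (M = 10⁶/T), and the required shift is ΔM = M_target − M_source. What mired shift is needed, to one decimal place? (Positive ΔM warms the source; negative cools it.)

-321.7 mireds

M_source = 10⁶/1938 = 515.996; M_target = 10⁶/5146 = 194.326.
ΔM = 194.326 − 515.996 = -321.670 → -321.7 mireds, a cooling shift.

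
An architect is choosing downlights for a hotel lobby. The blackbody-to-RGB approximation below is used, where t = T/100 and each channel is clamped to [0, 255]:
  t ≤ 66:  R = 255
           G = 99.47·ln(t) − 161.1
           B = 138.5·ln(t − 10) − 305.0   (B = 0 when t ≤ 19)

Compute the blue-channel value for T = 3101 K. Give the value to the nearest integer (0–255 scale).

117

t = 3101/100 = 31.01; the t ≤ 66 branch applies.
B = 138.5·ln(31.01 − 10) − 305.0 = 138.5·ln 21.01 − 305.0 = 138.5·3.0450 − 305.0 = 116.732.
Rounded: 117.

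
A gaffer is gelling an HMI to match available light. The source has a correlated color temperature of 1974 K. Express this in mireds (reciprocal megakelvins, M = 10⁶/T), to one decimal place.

506.6 mireds

M = 10⁶ / 1974 = 506.586 → 506.6 mireds.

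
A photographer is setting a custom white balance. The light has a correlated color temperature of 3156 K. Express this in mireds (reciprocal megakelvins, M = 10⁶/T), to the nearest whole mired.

M = 10⁶ / 3156 = 316.857 → 317 mireds.

317 mireds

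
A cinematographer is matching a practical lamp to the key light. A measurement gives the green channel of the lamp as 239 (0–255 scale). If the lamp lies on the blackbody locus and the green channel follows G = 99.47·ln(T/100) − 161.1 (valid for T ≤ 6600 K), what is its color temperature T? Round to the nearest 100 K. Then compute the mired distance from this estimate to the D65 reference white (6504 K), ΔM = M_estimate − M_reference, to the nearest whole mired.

+25 mireds

ln t = (239 + 161.1) / 99.47 = 4.0223.
t = e^4.0223 = 55.830.
T = 100·t = 5583 K → 5600 K to the nearest 100 K.
M_estimate = 10⁶/5600 = 178.57; M_reference = 10⁶/6504 = 153.75.
ΔM = 178.57 − 153.75 = 24.82 → +25 mireds.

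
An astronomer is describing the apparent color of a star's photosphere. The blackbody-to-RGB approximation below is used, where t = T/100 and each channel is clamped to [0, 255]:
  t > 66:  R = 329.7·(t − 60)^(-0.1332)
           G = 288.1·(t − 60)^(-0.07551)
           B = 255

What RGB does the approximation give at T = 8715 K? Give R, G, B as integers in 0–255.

R=212, G=225, B=255

t = 8715/100 = 87.15; the t > 66 branch applies.
R = 329.7·(87.15 − 60)^(-0.1332) = 329.7·27.15^(-0.1332) = 329.7·0.64420 = 212.393.
G = 288.1·(87.15 − 60)^(-0.07551) = 288.1·27.15^(-0.07551) = 288.1·0.77936 = 224.533.
B = 255 by definition for t > 66.
Rounded: (212, 225, 255).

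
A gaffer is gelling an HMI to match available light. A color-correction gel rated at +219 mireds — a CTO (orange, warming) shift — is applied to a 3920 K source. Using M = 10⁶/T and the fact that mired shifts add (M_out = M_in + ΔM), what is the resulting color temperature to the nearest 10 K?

2110 K

M_in = 10⁶/3920 = 255.10 mireds.
M_out = 255.10 + (+219) = 474.10 mireds.
T_out = 10⁶/474.10 = 2109.3 K → 2110 K.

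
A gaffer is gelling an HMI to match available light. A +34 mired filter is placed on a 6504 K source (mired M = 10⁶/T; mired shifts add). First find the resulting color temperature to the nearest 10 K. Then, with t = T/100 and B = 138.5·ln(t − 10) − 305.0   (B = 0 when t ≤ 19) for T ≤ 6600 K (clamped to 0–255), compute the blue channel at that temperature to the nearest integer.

217

M_in = 10⁶/6504 = 153.75; M_out = 153.75 + (+34) = 187.75.
T_out = 10⁶/187.75 = 5326.2 K → 5330 K; t = 53.3.
B = 138.5·ln(53.3 − 10) − 305.0 = 138.5·ln 43.3 − 305.0 = 138.5·3.7682 − 305.0 = 216.889.
Rounded: 217.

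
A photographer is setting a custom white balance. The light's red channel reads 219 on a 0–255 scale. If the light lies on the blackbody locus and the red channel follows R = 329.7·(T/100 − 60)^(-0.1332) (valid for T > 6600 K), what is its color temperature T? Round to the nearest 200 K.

(t − 60)^(-0.1332) = 219/329.7 = 0.66424.
t − 60 = 0.66424^(1/-0.1332) = 0.66424^(-7.508) = 21.572, so t = 81.572.
T = 100·t = 8157 K → 8200 K to the nearest 200 K.

8200 K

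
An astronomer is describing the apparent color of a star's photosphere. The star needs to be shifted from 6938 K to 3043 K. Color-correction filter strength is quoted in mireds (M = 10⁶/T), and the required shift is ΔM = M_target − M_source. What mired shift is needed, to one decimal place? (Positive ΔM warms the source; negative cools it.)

M_source = 10⁶/6938 = 144.134; M_target = 10⁶/3043 = 328.623.
ΔM = 328.623 − 144.134 = 184.489 → +184.5 mireds, a warming shift.

+184.5 mireds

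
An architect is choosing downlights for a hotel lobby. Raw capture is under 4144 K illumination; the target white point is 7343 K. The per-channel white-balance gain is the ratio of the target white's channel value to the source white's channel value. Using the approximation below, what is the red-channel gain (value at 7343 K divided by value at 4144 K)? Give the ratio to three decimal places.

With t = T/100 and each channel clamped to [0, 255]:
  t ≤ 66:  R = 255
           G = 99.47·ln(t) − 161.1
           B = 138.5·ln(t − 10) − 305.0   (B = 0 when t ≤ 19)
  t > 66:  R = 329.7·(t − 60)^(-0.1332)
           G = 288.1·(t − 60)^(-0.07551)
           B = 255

0.915

At 4144 K (t = 41.44):
  R = 255 by definition for t ≤ 66.
At 7343 K (t = 73.43):
  R = 329.7·(73.43 − 60)^(-0.1332) = 329.7·13.43^(-0.1332) = 329.7·0.70752 = 233.270.
Gain = 233.270 / 255.000 = 0.9148 → 0.915.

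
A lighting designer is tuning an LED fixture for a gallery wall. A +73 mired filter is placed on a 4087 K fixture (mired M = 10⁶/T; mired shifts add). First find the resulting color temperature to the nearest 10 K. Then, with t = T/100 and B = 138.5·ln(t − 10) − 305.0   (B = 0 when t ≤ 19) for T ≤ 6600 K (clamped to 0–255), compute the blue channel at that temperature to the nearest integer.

M_in = 10⁶/4087 = 244.68; M_out = 244.68 + (+73) = 317.68.
T_out = 10⁶/317.68 = 3147.8 K → 3150 K; t = 31.5.
B = 138.5·ln(31.5 − 10) − 305.0 = 138.5·ln 21.5 − 305.0 = 138.5·3.0681 − 305.0 = 119.925.
Rounded: 120.

120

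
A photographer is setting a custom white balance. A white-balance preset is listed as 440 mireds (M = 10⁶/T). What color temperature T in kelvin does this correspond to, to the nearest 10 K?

T = 10⁶ / 440 = 2272.73 K → 2270 K.

2270 K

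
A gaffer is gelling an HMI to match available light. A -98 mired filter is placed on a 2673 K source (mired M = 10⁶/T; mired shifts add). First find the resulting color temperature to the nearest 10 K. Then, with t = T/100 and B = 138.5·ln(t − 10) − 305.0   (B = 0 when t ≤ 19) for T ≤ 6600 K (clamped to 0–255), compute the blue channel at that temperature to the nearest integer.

147

M_in = 10⁶/2673 = 374.11; M_out = 374.11 + (-98) = 276.11.
T_out = 10⁶/276.11 = 3621.7 K → 3620 K; t = 36.2.
B = 138.5·ln(36.2 − 10) − 305.0 = 138.5·ln 26.2 − 305.0 = 138.5·3.2658 − 305.0 = 147.308.
Rounded: 147.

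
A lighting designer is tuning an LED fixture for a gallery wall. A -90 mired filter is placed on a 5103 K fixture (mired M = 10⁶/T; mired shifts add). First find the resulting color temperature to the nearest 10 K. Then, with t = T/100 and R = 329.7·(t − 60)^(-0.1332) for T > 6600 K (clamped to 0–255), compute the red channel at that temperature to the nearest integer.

M_in = 10⁶/5103 = 195.96; M_out = 195.96 + (-90) = 105.96.
T_out = 10⁶/105.96 = 9437.2 K → 9440 K; t = 94.4.
R = 329.7·(94.4 − 60)^(-0.1332) = 329.7·34.4^(-0.1332) = 329.7·0.62421 = 205.802.
Rounded: 206.

206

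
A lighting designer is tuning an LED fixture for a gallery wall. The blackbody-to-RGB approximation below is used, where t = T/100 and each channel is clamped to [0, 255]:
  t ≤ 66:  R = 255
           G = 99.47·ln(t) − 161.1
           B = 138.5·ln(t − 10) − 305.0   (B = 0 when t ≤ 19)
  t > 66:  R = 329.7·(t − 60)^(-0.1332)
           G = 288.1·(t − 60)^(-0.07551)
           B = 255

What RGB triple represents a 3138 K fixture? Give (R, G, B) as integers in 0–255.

t = 3138/100 = 31.38; the t ≤ 66 branch applies.
R = 255 by definition for t ≤ 66.
G = 99.47·ln 31.38 − 161.1 = 99.47·3.4462 − 161.1 = 181.691.
B = 138.5·ln(31.38 − 10) − 305.0 = 138.5·ln 21.38 − 305.0 = 138.5·3.0625 − 305.0 = 119.150.
Rounded: (255, 182, 119).

(255, 182, 119)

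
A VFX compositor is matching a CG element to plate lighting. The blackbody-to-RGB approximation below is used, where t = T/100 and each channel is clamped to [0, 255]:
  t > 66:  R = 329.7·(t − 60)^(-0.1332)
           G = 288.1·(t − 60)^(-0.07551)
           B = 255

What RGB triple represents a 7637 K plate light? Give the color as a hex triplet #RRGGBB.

#E3E9FF

t = 7637/100 = 76.37; the t > 66 branch applies.
R = 329.7·(76.37 − 60)^(-0.1332) = 329.7·16.37^(-0.1332) = 329.7·0.68911 = 227.200.
G = 288.1·(76.37 − 60)^(-0.07551) = 288.1·16.37^(-0.07551) = 288.1·0.80971 = 233.276.
B = 255 by definition for t > 66.
Rounded: (227, 233, 255).
In hex: #E3E9FF.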